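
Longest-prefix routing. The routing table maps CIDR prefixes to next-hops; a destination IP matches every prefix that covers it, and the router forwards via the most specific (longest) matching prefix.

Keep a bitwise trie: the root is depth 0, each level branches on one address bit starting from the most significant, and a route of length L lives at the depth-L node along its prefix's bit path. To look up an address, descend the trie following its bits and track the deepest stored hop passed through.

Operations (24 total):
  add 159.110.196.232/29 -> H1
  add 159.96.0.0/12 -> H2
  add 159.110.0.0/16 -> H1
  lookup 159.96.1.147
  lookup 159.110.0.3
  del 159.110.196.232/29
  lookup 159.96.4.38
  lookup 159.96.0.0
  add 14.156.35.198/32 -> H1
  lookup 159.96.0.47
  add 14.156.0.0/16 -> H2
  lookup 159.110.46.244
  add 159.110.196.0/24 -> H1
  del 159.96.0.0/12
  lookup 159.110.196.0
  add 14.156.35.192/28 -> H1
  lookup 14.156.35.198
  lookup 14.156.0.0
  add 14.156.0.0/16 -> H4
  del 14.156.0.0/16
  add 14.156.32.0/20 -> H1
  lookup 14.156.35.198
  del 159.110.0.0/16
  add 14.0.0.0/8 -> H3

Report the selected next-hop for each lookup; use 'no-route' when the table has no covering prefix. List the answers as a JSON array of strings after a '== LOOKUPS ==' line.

Trace:
  add 159.110.196.232/29 -> H1 at depth 29
  add 159.96.0.0/12 -> H2 at depth 12
  add 159.110.0.0/16 -> H1 at depth 16
  ? 159.96.1.147  path d0:-→d1:-→d2:-→d3:-→d4:-→d5:-→d6:-→d7:-→d8:-→d9:-→d10:-→d11:-→d12:H2  best=H2
  ? 159.110.0.3  path d0:-→d1:-→d2:-→d3:-→d4:-→d5:-→d6:-→d7:-→d8:-→d9:-→d10:-→d11:-→d12:H2→d13:-→d14:-→d15:-→d16:H1  best=H1
  del 159.110.196.232/29 (clear depth 29)
  ? 159.96.4.38  path d0:-→d1:-→d2:-→d3:-→d4:-→d5:-→d6:-→d7:-→d8:-→d9:-→d10:-→d11:-→d12:H2  best=H2
  ? 159.96.0.0  path d0:-→d1:-→d2:-→d3:-→d4:-→d5:-→d6:-→d7:-→d8:-→d9:-→d10:-→d11:-→d12:H2  best=H2
  add 14.156.35.198/32 -> H1 at depth 32
  ? 159.96.0.47  path d0:-→d1:-→d2:-→d3:-→d4:-→d5:-→d6:-→d7:-→d8:-→d9:-→d10:-→d11:-→d12:H2  best=H2
  add 14.156.0.0/16 -> H2 at depth 16
  ? 159.110.46.244  path d0:-→d1:-→d2:-→d3:-→d4:-→d5:-→d6:-→d7:-→d8:-→d9:-→d10:-→d11:-→d12:H2→d13:-→d14:-→d15:-→d16:H1  best=H1
  add 159.110.196.0/24 -> H1 at depth 24
  del 159.96.0.0/12 (clear depth 12)
  ? 159.110.196.0  path d0:-→d1:-→d2:-→d3:-→d4:-→d5:-→d6:-→d7:-→d8:-→d9:-→d10:-→d11:-→d12:-→d13:-→d14:-→d15:-→d16:H1→d17:-→d18:-→d19:-→d20:-→d21:-→d22:-→d23:-→d24:H1  best=H1
  add 14.156.35.192/28 -> H1 at depth 28
  ? 14.156.35.198  path d0:-→d1:-→d2:-→d3:-→d4:-→d5:-→d6:-→d7:-→d8:-→d9:-→d10:-→d11:-→d12:-→d13:-→d14:-→d15:-→d16:H2→d17:-→d18:-→d19:-→d20:-→d21:-→d22:-→d23:-→d24:-→d25:-→d26:-→d27:-→d28:H1→d29:-→d30:-→d31:-→d32:H1  best=H1
  ? 14.156.0.0  path d0:-→d1:-→d2:-→d3:-→d4:-→d5:-→d6:-→d7:-→d8:-→d9:-→d10:-→d11:-→d12:-→d13:-→d14:-→d15:-→d16:H2→d17:-→d18:-  best=H2
  add 14.156.0.0/16 -> H4 at depth 16
  del 14.156.0.0/16 (clear depth 16)
  add 14.156.32.0/20 -> H1 at depth 20
  ? 14.156.35.198  path d0:-→d1:-→d2:-→d3:-→d4:-→d5:-→d6:-→d7:-→d8:-→d9:-→d10:-→d11:-→d12:-→d13:-→d14:-→d15:-→d16:-→d17:-→d18:-→d19:-→d20:H1→d21:-→d22:-→d23:-→d24:-→d25:-→d26:-→d27:-→d28:H1→d29:-→d30:-→d31:-→d32:H1  best=H1
  del 159.110.0.0/16 (clear depth 16)
  add 14.0.0.0/8 -> H3 at depth 8

== LOOKUPS ==
["H2","H1","H2","H2","H2","H1","H1","H1","H2","H1"]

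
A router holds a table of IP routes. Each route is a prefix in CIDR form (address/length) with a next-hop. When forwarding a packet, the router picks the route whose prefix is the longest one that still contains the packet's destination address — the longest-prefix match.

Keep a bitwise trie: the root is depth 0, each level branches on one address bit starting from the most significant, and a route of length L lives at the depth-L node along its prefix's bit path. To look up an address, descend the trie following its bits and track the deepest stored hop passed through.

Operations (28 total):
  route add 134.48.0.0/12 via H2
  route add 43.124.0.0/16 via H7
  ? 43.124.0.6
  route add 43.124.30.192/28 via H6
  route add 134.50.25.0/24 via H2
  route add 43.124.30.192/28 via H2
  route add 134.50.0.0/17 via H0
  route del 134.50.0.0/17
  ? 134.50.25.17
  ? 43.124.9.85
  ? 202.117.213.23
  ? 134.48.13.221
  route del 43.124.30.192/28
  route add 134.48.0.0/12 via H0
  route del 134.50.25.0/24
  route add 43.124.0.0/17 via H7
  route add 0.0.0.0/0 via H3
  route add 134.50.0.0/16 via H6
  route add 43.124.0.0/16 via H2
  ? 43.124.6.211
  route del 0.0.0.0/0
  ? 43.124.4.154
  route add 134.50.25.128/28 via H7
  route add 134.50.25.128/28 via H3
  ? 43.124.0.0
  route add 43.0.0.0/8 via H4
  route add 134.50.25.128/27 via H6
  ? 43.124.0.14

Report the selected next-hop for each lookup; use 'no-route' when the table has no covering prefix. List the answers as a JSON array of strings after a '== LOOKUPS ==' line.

Trace:
  + 134.48.0.0/12 (H2) depth=12
  + 43.124.0.0/16 (H7) depth=16
  Q 43.124.0.6: descend 0010101101111100 ; hops seen [H7] ; pick H7
  + 43.124.30.192/28 (H6) depth=28
  + 134.50.25.0/24 (H2) depth=24
  + 43.124.30.192/28 (H2) depth=28
  + 134.50.0.0/17 (H0) depth=17
  del 134.50.0.0/17 (clear depth 17)
  Q 134.50.25.17: descend 100001100011001000011001 ; hops seen [H2,H2] ; pick H2
  Q 43.124.9.85: descend 0010101101111100000 ; hops seen [H7] ; pick H7
  Q 202.117.213.23: descend 1 ; hops seen [∅] ; pick no-route
  Q 134.48.13.221: descend 10000110001100 ; hops seen [H2] ; pick H2
  del 43.124.30.192/28 (clear depth 28)
  + 134.48.0.0/12 (H0) depth=12
  del 134.50.25.0/24 (clear depth 24)
  + 43.124.0.0/17 (H7) depth=17
  + 0.0.0.0/0 (H3) depth=0
  + 134.50.0.0/16 (H6) depth=16
  + 43.124.0.0/16 (H2) depth=16
  Q 43.124.6.211: descend 0010101101111100000 ; hops seen [H3,H2,H7] ; pick H7
  del 0.0.0.0/0 (clear depth 0)
  Q 43.124.4.154: descend 0010101101111100000 ; hops seen [H2,H7] ; pick H7
  + 134.50.25.128/28 (H7) depth=28
  + 134.50.25.128/28 (H3) depth=28
  Q 43.124.0.0: descend 0010101101111100000 ; hops seen [H2,H7] ; pick H7
  + 43.0.0.0/8 (H4) depth=8
  + 134.50.25.128/27 (H6) depth=27
  Q 43.124.0.14: descend 0010101101111100000 ; hops seen [H4,H2,H7] ; pick H7

== LOOKUPS ==
["H7","H2","H7","no-route","H2","H7","H7","H7","H7"]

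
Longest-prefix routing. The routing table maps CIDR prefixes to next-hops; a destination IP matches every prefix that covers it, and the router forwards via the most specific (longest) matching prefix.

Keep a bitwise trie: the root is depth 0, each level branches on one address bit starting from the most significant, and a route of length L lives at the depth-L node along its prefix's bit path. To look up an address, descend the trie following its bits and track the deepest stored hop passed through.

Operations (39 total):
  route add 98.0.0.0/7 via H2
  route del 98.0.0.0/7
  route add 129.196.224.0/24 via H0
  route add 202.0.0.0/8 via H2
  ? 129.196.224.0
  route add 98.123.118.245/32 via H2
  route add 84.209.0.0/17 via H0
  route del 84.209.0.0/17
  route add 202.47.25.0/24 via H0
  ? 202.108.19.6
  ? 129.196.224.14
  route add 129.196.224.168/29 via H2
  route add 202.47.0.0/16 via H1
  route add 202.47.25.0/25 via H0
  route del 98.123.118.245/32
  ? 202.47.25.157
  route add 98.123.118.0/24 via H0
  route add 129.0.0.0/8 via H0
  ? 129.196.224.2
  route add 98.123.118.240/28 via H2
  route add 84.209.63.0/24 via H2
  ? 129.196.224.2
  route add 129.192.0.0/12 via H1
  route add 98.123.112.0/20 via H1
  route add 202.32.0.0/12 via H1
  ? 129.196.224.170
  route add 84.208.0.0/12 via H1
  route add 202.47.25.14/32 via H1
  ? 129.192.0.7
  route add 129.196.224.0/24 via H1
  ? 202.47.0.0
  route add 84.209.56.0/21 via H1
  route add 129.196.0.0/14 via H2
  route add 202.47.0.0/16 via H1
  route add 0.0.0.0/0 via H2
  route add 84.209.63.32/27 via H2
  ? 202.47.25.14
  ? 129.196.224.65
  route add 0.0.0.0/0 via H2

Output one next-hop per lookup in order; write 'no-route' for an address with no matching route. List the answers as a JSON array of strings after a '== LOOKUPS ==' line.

Process each operation:
  add 98.0.0.0/7 -> H2 at depth 7
  - 98.0.0.0/7 clear@7
  add 129.196.224.0/24 -> H0 at depth 24
  add 202.0.0.0/8 -> H2 at depth 8
  Q 129.196.224.0: descend 100000011100010011100000 ; hops seen [H0] ; pick H0
  add 98.123.118.245/32 -> H2 at depth 32
  add 84.209.0.0/17 -> H0 at depth 17
  - 84.209.0.0/17 clear@17
  add 202.47.25.0/24 -> H0 at depth 24
  Q 202.108.19.6: descend 110010100 ; hops seen [H2] ; pick H2
  Q 129.196.224.14: descend 100000011100010011100000 ; hops seen [H0] ; pick H0
  add 129.196.224.168/29 -> H2 at depth 29
  add 202.47.0.0/16 -> H1 at depth 16
  add 202.47.25.0/25 -> H0 at depth 25
  - 98.123.118.245/32 clear@32
  Q 202.47.25.157: descend 110010100010111100011001 ; hops seen [H2,H1,H0] ; pick H0
  add 98.123.118.0/24 -> H0 at depth 24
  add 129.0.0.0/8 -> H0 at depth 8
  Q 129.196.224.2: descend 100000011100010011100000 ; hops seen [H0,H0] ; pick H0
  add 98.123.118.240/28 -> H2 at depth 28
  add 84.209.63.0/24 -> H2 at depth 24
  Q 129.196.224.2: descend 100000011100010011100000 ; hops seen [H0,H0] ; pick H0
  add 129.192.0.0/12 -> H1 at depth 12
  add 98.123.112.0/20 -> H1 at depth 20
  add 202.32.0.0/12 -> H1 at depth 12
  Q 129.196.224.170: descend 10000001110001001110000010101 ; hops seen [H0,H1,H0,H2] ; pick H2
  add 84.208.0.0/12 -> H1 at depth 12
  add 202.47.25.14/32 -> H1 at depth 32
  Q 129.192.0.7: descend 1000000111000 ; hops seen [H0,H1] ; pick H1
  add 129.196.224.0/24 -> H1 at depth 24
  Q 202.47.0.0: descend 1100101000101111000 ; hops seen [H2,H1,H1] ; pick H1
  add 84.209.56.0/21 -> H1 at depth 21
  add 129.196.0.0/14 -> H2 at depth 14
  add 202.47.0.0/16 -> H1 at depth 16
  add 0.0.0.0/0 -> H2 at depth 0
  add 84.209.63.32/27 -> H2 at depth 27
  Q 202.47.25.14: descend 11001010001011110001100100001110 ; hops seen [H2,H2,H1,H1,H0,H0,H1] ; pick H1
  Q 129.196.224.65: descend 100000011100010011100000 ; hops seen [H2,H0,H1,H2,H1] ; pick H1
  add 0.0.0.0/0 -> H2 at depth 0

== LOOKUPS ==
["H0","H2","H0","H0","H0","H0","H2","H1","H1","H1","H1"]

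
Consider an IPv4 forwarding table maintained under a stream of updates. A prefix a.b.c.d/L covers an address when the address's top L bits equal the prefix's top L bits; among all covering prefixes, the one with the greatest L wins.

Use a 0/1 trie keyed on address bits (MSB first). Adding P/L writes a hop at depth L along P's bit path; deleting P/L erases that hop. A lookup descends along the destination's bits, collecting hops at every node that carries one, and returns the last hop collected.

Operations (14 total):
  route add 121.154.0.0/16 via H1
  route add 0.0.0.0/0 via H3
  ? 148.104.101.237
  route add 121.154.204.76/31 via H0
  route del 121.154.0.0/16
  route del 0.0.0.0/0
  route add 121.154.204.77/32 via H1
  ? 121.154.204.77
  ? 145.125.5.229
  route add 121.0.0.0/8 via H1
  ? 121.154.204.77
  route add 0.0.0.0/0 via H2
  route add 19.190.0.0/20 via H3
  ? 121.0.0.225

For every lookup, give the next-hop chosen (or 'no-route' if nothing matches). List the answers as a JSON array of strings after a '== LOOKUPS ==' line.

Process each operation:
  + 121.154.0.0/16 (H1) depth=16
  + 0.0.0.0/0 (H3) depth=0
  lookup 148.104.101.237: bits ε walk d0:H3 -> H3
  + 121.154.204.76/31 (H0) depth=31
  - 121.154.0.0/16 clear@16
  - 0.0.0.0/0 clear@0
  + 121.154.204.77/32 (H1) depth=32
  lookup 121.154.204.77: bits 01111001100110101100110001001101 walk d0:-→d1:-→d2:-→d3:-→d4:-→d5:-→d6:-→d7:-→d8:-→d9:-→d10:-→d11:-→d12:-→d13:-→d14:-→d15:-→d16:-→d17:-→d18:-→d19:-→d20:-→d21:-→d22:-→d23:-→d24:-→d25:-→d26:-→d27:-→d28:-→d29:-→d30:-→d31:H0→d32:H1 -> H1
  lookup 145.125.5.229: bits ε walk d0:- -> no-route
  + 121.0.0.0/8 (H1) depth=8
  lookup 121.154.204.77: bits 01111001100110101100110001001101 walk d0:-→d1:-→d2:-→d3:-→d4:-→d5:-→d6:-→d7:-→d8:H1→d9:-→d10:-→d11:-→d12:-→d13:-→d14:-→d15:-→d16:-→d17:-→d18:-→d19:-→d20:-→d21:-→d22:-→d23:-→d24:-→d25:-→d26:-→d27:-→d28:-→d29:-→d30:-→d31:H0→d32:H1 -> H1
  + 0.0.0.0/0 (H2) depth=0
  + 19.190.0.0/20 (H3) depth=20
  lookup 121.0.0.225: bits 01111001 walk d0:H2→d1:-→d2:-→d3:-→d4:-→d5:-→d6:-→d7:-→d8:H1 -> H1

== LOOKUPS ==
["H3","H1","no-route","H1","H1"]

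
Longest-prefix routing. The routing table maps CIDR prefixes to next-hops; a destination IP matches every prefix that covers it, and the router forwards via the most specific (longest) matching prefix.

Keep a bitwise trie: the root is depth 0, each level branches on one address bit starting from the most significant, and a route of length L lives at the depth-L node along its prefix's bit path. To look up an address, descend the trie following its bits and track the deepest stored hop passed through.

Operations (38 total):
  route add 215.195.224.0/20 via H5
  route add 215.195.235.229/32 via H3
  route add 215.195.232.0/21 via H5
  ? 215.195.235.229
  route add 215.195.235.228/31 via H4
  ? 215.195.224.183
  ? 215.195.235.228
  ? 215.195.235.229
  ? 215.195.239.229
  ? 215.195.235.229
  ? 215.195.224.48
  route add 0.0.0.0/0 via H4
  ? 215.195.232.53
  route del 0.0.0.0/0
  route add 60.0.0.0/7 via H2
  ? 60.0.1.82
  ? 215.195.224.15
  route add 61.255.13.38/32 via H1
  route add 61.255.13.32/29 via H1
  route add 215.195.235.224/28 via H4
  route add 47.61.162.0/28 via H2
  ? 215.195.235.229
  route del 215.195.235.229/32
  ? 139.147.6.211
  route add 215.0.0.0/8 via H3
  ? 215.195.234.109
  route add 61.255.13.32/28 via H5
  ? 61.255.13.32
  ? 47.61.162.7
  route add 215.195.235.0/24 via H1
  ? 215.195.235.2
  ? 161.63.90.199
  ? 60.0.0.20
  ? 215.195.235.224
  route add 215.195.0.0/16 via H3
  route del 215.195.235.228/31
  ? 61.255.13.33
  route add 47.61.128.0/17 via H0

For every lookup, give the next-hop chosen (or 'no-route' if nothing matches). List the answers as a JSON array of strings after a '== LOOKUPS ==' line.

Apply in order:
  add 215.195.224.0/20 -> H5 at depth 20
  add 215.195.235.229/32 -> H3 at depth 32
  add 215.195.232.0/21 -> H5 at depth 21
  ? 215.195.235.229  path d0:-→d1:-→d2:-→d3:-→d4:-→d5:-→d6:-→d7:-→d8:-→d9:-→d10:-→d11:-→d12:-→d13:-→d14:-→d15:-→d16:-→d17:-→d18:-→d19:-→d20:H5→d21:H5→d22:-→d23:-→d24:-→d25:-→d26:-→d27:-→d28:-→d29:-→d30:-→d31:-→d32:H3  best=H3
  add 215.195.235.228/31 -> H4 at depth 31
  ? 215.195.224.183  path d0:-→d1:-→d2:-→d3:-→d4:-→d5:-→d6:-→d7:-→d8:-→d9:-→d10:-→d11:-→d12:-→d13:-→d14:-→d15:-→d16:-→d17:-→d18:-→d19:-→d20:H5  best=H5
  ? 215.195.235.228  path d0:-→d1:-→d2:-→d3:-→d4:-→d5:-→d6:-→d7:-→d8:-→d9:-→d10:-→d11:-→d12:-→d13:-→d14:-→d15:-→d16:-→d17:-→d18:-→d19:-→d20:H5→d21:H5→d22:-→d23:-→d24:-→d25:-→d26:-→d27:-→d28:-→d29:-→d30:-→d31:H4  best=H4
  ? 215.195.235.229  path d0:-→d1:-→d2:-→d3:-→d4:-→d5:-→d6:-→d7:-→d8:-→d9:-→d10:-→d11:-→d12:-→d13:-→d14:-→d15:-→d16:-→d17:-→d18:-→d19:-→d20:H5→d21:H5→d22:-→d23:-→d24:-→d25:-→d26:-→d27:-→d28:-→d29:-→d30:-→d31:H4→d32:H3  best=H3
  ? 215.195.239.229  path d0:-→d1:-→d2:-→d3:-→d4:-→d5:-→d6:-→d7:-→d8:-→d9:-→d10:-→d11:-→d12:-→d13:-→d14:-→d15:-→d16:-→d17:-→d18:-→d19:-→d20:H5→d21:H5  best=H5
  ? 215.195.235.229  path d0:-→d1:-→d2:-→d3:-→d4:-→d5:-→d6:-→d7:-→d8:-→d9:-→d10:-→d11:-→d12:-→d13:-→d14:-→d15:-→d16:-→d17:-→d18:-→d19:-→d20:H5→d21:H5→d22:-→d23:-→d24:-→d25:-→d26:-→d27:-→d28:-→d29:-→d30:-→d31:H4→d32:H3  best=H3
  ? 215.195.224.48  path d0:-→d1:-→d2:-→d3:-→d4:-→d5:-→d6:-→d7:-→d8:-→d9:-→d10:-→d11:-→d12:-→d13:-→d14:-→d15:-→d16:-→d17:-→d18:-→d19:-→d20:H5  best=H5
  add 0.0.0.0/0 -> H4 at depth 0
  ? 215.195.232.53  path d0:H4→d1:-→d2:-→d3:-→d4:-→d5:-→d6:-→d7:-→d8:-→d9:-→d10:-→d11:-→d12:-→d13:-→d14:-→d15:-→d16:-→d17:-→d18:-→d19:-→d20:H5→d21:H5→d22:-  best=H5
  - 0.0.0.0/0 clear@0
  add 60.0.0.0/7 -> H2 at depth 7
  ? 60.0.1.82  path d0:-→d1:-→d2:-→d3:-→d4:-→d5:-→d6:-→d7:H2  best=H2
  ? 215.195.224.15  path d0:-→d1:-→d2:-→d3:-→d4:-→d5:-→d6:-→d7:-→d8:-→d9:-→d10:-→d11:-→d12:-→d13:-→d14:-→d15:-→d16:-→d17:-→d18:-→d19:-→d20:H5  best=H5
  add 61.255.13.38/32 -> H1 at depth 32
  add 61.255.13.32/29 -> H1 at depth 29
  add 215.195.235.224/28 -> H4 at depth 28
  add 47.61.162.0/28 -> H2 at depth 28
  ? 215.195.235.229  path d0:-→d1:-→d2:-→d3:-→d4:-→d5:-→d6:-→d7:-→d8:-→d9:-→d10:-→d11:-→d12:-→d13:-→d14:-→d15:-→d16:-→d17:-→d18:-→d19:-→d20:H5→d21:H5→d22:-→d23:-→d24:-→d25:-→d26:-→d27:-→d28:H4→d29:-→d30:-→d31:H4→d32:H3  best=H3
  - 215.195.235.229/32 clear@32
  ? 139.147.6.211  path d0:-→d1:-  best=no-route
  add 215.0.0.0/8 -> H3 at depth 8
  ? 215.195.234.109  path d0:-→d1:-→d2:-→d3:-→d4:-→d5:-→d6:-→d7:-→d8:H3→d9:-→d10:-→d11:-→d12:-→d13:-→d14:-→d15:-→d16:-→d17:-→d18:-→d19:-→d20:H5→d21:H5→d22:-→d23:-  best=H5
  add 61.255.13.32/28 -> H5 at depth 28
  ? 61.255.13.32  path d0:-→d1:-→d2:-→d3:-→d4:-→d5:-→d6:-→d7:H2→d8:-→d9:-→d10:-→d11:-→d12:-→d13:-→d14:-→d15:-→d16:-→d17:-→d18:-→d19:-→d20:-→d21:-→d22:-→d23:-→d24:-→d25:-→d26:-→d27:-→d28:H5→d29:H1  best=H1
  ? 47.61.162.7  path d0:-→d1:-→d2:-→d3:-→d4:-→d5:-→d6:-→d7:-→d8:-→d9:-→d10:-→d11:-→d12:-→d13:-→d14:-→d15:-→d16:-→d17:-→d18:-→d19:-→d20:-→d21:-→d22:-→d23:-→d24:-→d25:-→d26:-→d27:-→d28:H2  best=H2
  add 215.195.235.0/24 -> H1 at depth 24
  ? 215.195.235.2  path d0:-→d1:-→d2:-→d3:-→d4:-→d5:-→d6:-→d7:-→d8:H3→d9:-→d10:-→d11:-→d12:-→d13:-→d14:-→d15:-→d16:-→d17:-→d18:-→d19:-→d20:H5→d21:H5→d22:-→d23:-→d24:H1  best=H1
  ? 161.63.90.199  path d0:-→d1:-  best=no-route
  ? 60.0.0.20  path d0:-→d1:-→d2:-→d3:-→d4:-→d5:-→d6:-→d7:H2  best=H2
  ? 215.195.235.224  path d0:-→d1:-→d2:-→d3:-→d4:-→d5:-→d6:-→d7:-→d8:H3→d9:-→d10:-→d11:-→d12:-→d13:-→d14:-→d15:-→d16:-→d17:-→d18:-→d19:-→d20:H5→d21:H5→d22:-→d23:-→d24:H1→d25:-→d26:-→d27:-→d28:H4→d29:-  best=H4
  add 215.195.0.0/16 -> H3 at depth 16
  - 215.195.235.228/31 clear@31
  ? 61.255.13.33  path d0:-→d1:-→d2:-→d3:-→d4:-→d5:-→d6:-→d7:H2→d8:-→d9:-→d10:-→d11:-→d12:-→d13:-→d14:-→d15:-→d16:-→d17:-→d18:-→d19:-→d20:-→d21:-→d22:-→d23:-→d24:-→d25:-→d26:-→d27:-→d28:H5→d29:H1  best=H1
  add 47.61.128.0/17 -> H0 at depth 17

== LOOKUPS ==
["H3","H5","H4","H3","H5","H3","H5","H5","H2","H5","H3","no-route","H5","H1","H2","H1","no-route","H2","H4","H1"]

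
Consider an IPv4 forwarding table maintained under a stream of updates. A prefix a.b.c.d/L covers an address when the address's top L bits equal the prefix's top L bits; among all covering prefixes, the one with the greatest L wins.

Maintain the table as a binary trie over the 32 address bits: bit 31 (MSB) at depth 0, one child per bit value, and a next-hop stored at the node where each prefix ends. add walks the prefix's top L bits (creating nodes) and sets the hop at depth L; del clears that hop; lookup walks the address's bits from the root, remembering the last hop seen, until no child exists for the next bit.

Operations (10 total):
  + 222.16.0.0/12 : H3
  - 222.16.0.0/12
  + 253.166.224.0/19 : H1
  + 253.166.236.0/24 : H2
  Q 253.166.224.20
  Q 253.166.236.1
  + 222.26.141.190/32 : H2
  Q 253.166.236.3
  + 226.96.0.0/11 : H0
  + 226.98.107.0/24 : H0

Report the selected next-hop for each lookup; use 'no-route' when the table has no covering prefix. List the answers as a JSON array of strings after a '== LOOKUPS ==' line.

Process each operation:
  + 222.16.0.0/12 (H3) depth=12
  - 222.16.0.0/12 clear@12
  + 253.166.224.0/19 (H1) depth=19
  + 253.166.236.0/24 (H2) depth=24
  ? 253.166.224.20  path d0:-→d1:-→d2:-→d3:-→d4:-→d5:-→d6:-→d7:-→d8:-→d9:-→d10:-→d11:-→d12:-→d13:-→d14:-→d15:-→d16:-→d17:-→d18:-→d19:H1→d20:-  best=H1
  ? 253.166.236.1  path d0:-→d1:-→d2:-→d3:-→d4:-→d5:-→d6:-→d7:-→d8:-→d9:-→d10:-→d11:-→d12:-→d13:-→d14:-→d15:-→d16:-→d17:-→d18:-→d19:H1→d20:-→d21:-→d22:-→d23:-→d24:H2  best=H2
  + 222.26.141.190/32 (H2) depth=32
  ? 253.166.236.3  path d0:-→d1:-→d2:-→d3:-→d4:-→d5:-→d6:-→d7:-→d8:-→d9:-→d10:-→d11:-→d12:-→d13:-→d14:-→d15:-→d16:-→d17:-→d18:-→d19:H1→d20:-→d21:-→d22:-→d23:-→d24:H2  best=H2
  + 226.96.0.0/11 (H0) depth=11
  + 226.98.107.0/24 (H0) depth=24

== LOOKUPS ==
["H1","H2","H2"]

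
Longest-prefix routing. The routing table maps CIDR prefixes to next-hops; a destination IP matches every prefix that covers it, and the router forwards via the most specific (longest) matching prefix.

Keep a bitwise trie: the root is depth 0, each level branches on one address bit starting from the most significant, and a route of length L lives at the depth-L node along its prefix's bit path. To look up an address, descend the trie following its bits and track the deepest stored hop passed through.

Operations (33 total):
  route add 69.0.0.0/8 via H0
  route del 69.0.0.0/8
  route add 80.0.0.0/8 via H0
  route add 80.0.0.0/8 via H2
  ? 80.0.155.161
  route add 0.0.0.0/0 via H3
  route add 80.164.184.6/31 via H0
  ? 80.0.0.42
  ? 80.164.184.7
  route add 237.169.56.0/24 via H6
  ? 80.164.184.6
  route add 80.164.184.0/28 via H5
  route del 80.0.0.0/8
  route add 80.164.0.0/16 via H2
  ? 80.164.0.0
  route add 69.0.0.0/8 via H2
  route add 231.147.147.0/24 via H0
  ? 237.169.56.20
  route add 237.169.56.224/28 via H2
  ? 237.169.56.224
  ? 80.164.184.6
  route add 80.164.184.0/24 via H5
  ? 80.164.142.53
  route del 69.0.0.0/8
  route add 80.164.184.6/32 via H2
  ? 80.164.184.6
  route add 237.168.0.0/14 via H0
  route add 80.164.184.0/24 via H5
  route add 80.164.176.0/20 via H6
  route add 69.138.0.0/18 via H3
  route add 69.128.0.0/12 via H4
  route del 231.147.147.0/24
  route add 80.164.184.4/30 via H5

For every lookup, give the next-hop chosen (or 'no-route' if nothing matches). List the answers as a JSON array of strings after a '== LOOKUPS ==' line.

Trace:
  + 69.0.0.0/8 (H0) depth=8
  del 69.0.0.0/8 (clear depth 8)
  + 80.0.0.0/8 (H0) depth=8
  + 80.0.0.0/8 (H2) depth=8
  ? 80.0.155.161  path d0:-→d1:-→d2:-→d3:-→d4:-→d5:-→d6:-→d7:-→d8:H2  best=H2
  + 0.0.0.0/0 (H3) depth=0
  + 80.164.184.6/31 (H0) depth=31
  ? 80.0.0.42  path d0:H3→d1:-→d2:-→d3:-→d4:-→d5:-→d6:-→d7:-→d8:H2  best=H2
  ? 80.164.184.7  path d0:H3→d1:-→d2:-→d3:-→d4:-→d5:-→d6:-→d7:-→d8:H2→d9:-→d10:-→d11:-→d12:-→d13:-→d14:-→d15:-→d16:-→d17:-→d18:-→d19:-→d20:-→d21:-→d22:-→d23:-→d24:-→d25:-→d26:-→d27:-→d28:-→d29:-→d30:-→d31:H0  best=H0
  + 237.169.56.0/24 (H6) depth=24
  ? 80.164.184.6  path d0:H3→d1:-→d2:-→d3:-→d4:-→d5:-→d6:-→d7:-→d8:H2→d9:-→d10:-→d11:-→d12:-→d13:-→d14:-→d15:-→d16:-→d17:-→d18:-→d19:-→d20:-→d21:-→d22:-→d23:-→d24:-→d25:-→d26:-→d27:-→d28:-→d29:-→d30:-→d31:H0  best=H0
  + 80.164.184.0/28 (H5) depth=28
  del 80.0.0.0/8 (clear depth 8)
  + 80.164.0.0/16 (H2) depth=16
  ? 80.164.0.0  path d0:H3→d1:-→d2:-→d3:-→d4:-→d5:-→d6:-→d7:-→d8:-→d9:-→d10:-→d11:-→d12:-→d13:-→d14:-→d15:-→d16:H2  best=H2
  + 69.0.0.0/8 (H2) depth=8
  + 231.147.147.0/24 (H0) depth=24
  ? 237.169.56.20  path d0:H3→d1:-→d2:-→d3:-→d4:-→d5:-→d6:-→d7:-→d8:-→d9:-→d10:-→d11:-→d12:-→d13:-→d14:-→d15:-→d16:-→d17:-→d18:-→d19:-→d20:-→d21:-→d22:-→d23:-→d24:H6  best=H6
  + 237.169.56.224/28 (H2) depth=28
  ? 237.169.56.224  path d0:H3→d1:-→d2:-→d3:-→d4:-→d5:-→d6:-→d7:-→d8:-→d9:-→d10:-→d11:-→d12:-→d13:-→d14:-→d15:-→d16:-→d17:-→d18:-→d19:-→d20:-→d21:-→d22:-→d23:-→d24:H6→d25:-→d26:-→d27:-→d28:H2  best=H2
  ? 80.164.184.6  path d0:H3→d1:-→d2:-→d3:-→d4:-→d5:-→d6:-→d7:-→d8:-→d9:-→d10:-→d11:-→d12:-→d13:-→d14:-→d15:-→d16:H2→d17:-→d18:-→d19:-→d20:-→d21:-→d22:-→d23:-→d24:-→d25:-→d26:-→d27:-→d28:H5→d29:-→d30:-→d31:H0  best=H0
  + 80.164.184.0/24 (H5) depth=24
  ? 80.164.142.53  path d0:H3→d1:-→d2:-→d3:-→d4:-→d5:-→d6:-→d7:-→d8:-→d9:-→d10:-→d11:-→d12:-→d13:-→d14:-→d15:-→d16:H2→d17:-→d18:-  best=H2
  del 69.0.0.0/8 (clear depth 8)
  + 80.164.184.6/32 (H2) depth=32
  ? 80.164.184.6  path d0:H3→d1:-→d2:-→d3:-→d4:-→d5:-→d6:-→d7:-→d8:-→d9:-→d10:-→d11:-→d12:-→d13:-→d14:-→d15:-→d16:H2→d17:-→d18:-→d19:-→d20:-→d21:-→d22:-→d23:-→d24:H5→d25:-→d26:-→d27:-→d28:H5→d29:-→d30:-→d31:H0→d32:H2  best=H2
  + 237.168.0.0/14 (H0) depth=14
  + 80.164.184.0/24 (H5) depth=24
  + 80.164.176.0/20 (H6) depth=20
  + 69.138.0.0/18 (H3) depth=18
  + 69.128.0.0/12 (H4) depth=12
  del 231.147.147.0/24 (clear depth 24)
  + 80.164.184.4/30 (H5) depth=30

== LOOKUPS ==
["H2","H2","H0","H0","H2","H6","H2","H0","H2","H2"]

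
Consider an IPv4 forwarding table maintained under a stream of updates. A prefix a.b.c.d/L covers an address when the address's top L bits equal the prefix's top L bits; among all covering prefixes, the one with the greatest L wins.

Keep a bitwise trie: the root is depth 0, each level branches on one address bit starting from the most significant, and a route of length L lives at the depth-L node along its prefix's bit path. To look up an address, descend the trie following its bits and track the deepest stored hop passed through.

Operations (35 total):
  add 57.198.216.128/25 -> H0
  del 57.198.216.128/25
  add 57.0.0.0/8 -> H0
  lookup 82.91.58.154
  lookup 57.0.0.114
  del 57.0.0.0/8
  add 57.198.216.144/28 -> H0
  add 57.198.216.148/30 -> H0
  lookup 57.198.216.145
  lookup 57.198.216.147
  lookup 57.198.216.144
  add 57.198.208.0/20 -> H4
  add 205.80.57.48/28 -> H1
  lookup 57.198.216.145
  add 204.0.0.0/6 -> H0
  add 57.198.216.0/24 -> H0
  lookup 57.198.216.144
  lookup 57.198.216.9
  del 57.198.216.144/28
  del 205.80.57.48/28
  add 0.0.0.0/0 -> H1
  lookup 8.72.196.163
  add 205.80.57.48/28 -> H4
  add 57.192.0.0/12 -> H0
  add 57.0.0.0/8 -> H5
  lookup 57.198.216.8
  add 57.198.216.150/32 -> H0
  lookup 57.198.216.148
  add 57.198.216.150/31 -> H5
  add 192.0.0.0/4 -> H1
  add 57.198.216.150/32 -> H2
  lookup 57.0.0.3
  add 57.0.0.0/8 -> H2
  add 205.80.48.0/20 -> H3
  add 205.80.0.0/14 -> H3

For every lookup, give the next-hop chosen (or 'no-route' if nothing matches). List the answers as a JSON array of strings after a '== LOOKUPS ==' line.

Apply in order:
  add 57.198.216.128/25 -> H0 at depth 25
  del 57.198.216.128/25 (clear depth 25)
  add 57.0.0.0/8 -> H0 at depth 8
  Q 82.91.58.154: descend 0 ; hops seen [∅] ; pick no-route
  Q 57.0.0.114: descend 00111001 ; hops seen [H0] ; pick H0
  del 57.0.0.0/8 (clear depth 8)
  add 57.198.216.144/28 -> H0 at depth 28
  add 57.198.216.148/30 -> H0 at depth 30
  Q 57.198.216.145: descend 00111001110001101101100010010 ; hops seen [H0] ; pick H0
  Q 57.198.216.147: descend 00111001110001101101100010010 ; hops seen [H0] ; pick H0
  Q 57.198.216.144: descend 00111001110001101101100010010 ; hops seen [H0] ; pick H0
  add 57.198.208.0/20 -> H4 at depth 20
  add 205.80.57.48/28 -> H1 at depth 28
  Q 57.198.216.145: descend 00111001110001101101100010010 ; hops seen [H4,H0] ; pick H0
  add 204.0.0.0/6 -> H0 at depth 6
  add 57.198.216.0/24 -> H0 at depth 24
  Q 57.198.216.144: descend 00111001110001101101100010010 ; hops seen [H4,H0,H0] ; pick H0
  Q 57.198.216.9: descend 001110011100011011011000 ; hops seen [H4,H0] ; pick H0
  del 57.198.216.144/28 (clear depth 28)
  del 205.80.57.48/28 (clear depth 28)
  add 0.0.0.0/0 -> H1 at depth 0
  Q 8.72.196.163: descend 00 ; hops seen [H1] ; pick H1
  add 205.80.57.48/28 -> H4 at depth 28
  add 57.192.0.0/12 -> H0 at depth 12
  add 57.0.0.0/8 -> H5 at depth 8
  Q 57.198.216.8: descend 001110011100011011011000 ; hops seen [H1,H5,H0,H4,H0] ; pick H0
  add 57.198.216.150/32 -> H0 at depth 32
  Q 57.198.216.148: descend 001110011100011011011000100101 ; hops seen [H1,H5,H0,H4,H0,H0] ; pick H0
  add 57.198.216.150/31 -> H5 at depth 31
  add 192.0.0.0/4 -> H1 at depth 4
  add 57.198.216.150/32 -> H2 at depth 32
  Q 57.0.0.3: descend 00111001 ; hops seen [H1,H5] ; pick H5
  add 57.0.0.0/8 -> H2 at depth 8
  add 205.80.48.0/20 -> H3 at depth 20
  add 205.80.0.0/14 -> H3 at depth 14

== LOOKUPS ==
["no-route","H0","H0","H0","H0","H0","H0","H0","H1","H0","H0","H5"]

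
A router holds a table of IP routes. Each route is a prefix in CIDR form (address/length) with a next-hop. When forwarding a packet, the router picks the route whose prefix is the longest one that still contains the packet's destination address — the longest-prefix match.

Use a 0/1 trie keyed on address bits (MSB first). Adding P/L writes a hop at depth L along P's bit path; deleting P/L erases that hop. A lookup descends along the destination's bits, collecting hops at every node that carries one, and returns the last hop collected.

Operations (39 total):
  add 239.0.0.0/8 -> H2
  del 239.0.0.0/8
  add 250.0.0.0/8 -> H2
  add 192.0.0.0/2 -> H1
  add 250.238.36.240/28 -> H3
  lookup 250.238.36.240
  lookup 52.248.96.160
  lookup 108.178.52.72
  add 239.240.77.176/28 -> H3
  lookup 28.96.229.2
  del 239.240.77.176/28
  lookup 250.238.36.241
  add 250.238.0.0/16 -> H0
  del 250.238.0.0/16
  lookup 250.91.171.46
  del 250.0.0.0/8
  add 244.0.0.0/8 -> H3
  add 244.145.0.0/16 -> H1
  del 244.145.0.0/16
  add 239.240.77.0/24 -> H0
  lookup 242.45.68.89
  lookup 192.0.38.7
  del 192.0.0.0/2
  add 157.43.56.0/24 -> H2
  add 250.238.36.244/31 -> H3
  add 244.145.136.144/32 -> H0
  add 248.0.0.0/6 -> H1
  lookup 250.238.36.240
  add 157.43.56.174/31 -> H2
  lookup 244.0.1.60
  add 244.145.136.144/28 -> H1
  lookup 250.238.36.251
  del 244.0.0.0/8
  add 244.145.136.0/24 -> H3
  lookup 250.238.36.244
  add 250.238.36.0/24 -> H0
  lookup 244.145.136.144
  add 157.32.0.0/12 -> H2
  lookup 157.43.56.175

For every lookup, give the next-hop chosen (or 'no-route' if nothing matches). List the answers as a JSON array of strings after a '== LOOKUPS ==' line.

Trace:
  + 239.0.0.0/8 (H2) depth=8
  del 239.0.0.0/8 (clear depth 8)
  + 250.0.0.0/8 (H2) depth=8
  + 192.0.0.0/2 (H1) depth=2
  + 250.238.36.240/28 (H3) depth=28
  ? 250.238.36.240  path d0:-→d1:-→d2:H1→d3:-→d4:-→d5:-→d6:-→d7:-→d8:H2→d9:-→d10:-→d11:-→d12:-→d13:-→d14:-→d15:-→d16:-→d17:-→d18:-→d19:-→d20:-→d21:-→d22:-→d23:-→d24:-→d25:-→d26:-→d27:-→d28:H3  best=H3
  ? 52.248.96.160  path d0:-  best=no-route
  ? 108.178.52.72  path d0:-  best=no-route
  + 239.240.77.176/28 (H3) depth=28
  ? 28.96.229.2  path d0:-  best=no-route
  del 239.240.77.176/28 (clear depth 28)
  ? 250.238.36.241  path d0:-→d1:-→d2:H1→d3:-→d4:-→d5:-→d6:-→d7:-→d8:H2→d9:-→d10:-→d11:-→d12:-→d13:-→d14:-→d15:-→d16:-→d17:-→d18:-→d19:-→d20:-→d21:-→d22:-→d23:-→d24:-→d25:-→d26:-→d27:-→d28:H3  best=H3
  + 250.238.0.0/16 (H0) depth=16
  del 250.238.0.0/16 (clear depth 16)
  ? 250.91.171.46  path d0:-→d1:-→d2:H1→d3:-→d4:-→d5:-→d6:-→d7:-→d8:H2  best=H2
  del 250.0.0.0/8 (clear depth 8)
  + 244.0.0.0/8 (H3) depth=8
  + 244.145.0.0/16 (H1) depth=16
  del 244.145.0.0/16 (clear depth 16)
  + 239.240.77.0/24 (H0) depth=24
  ? 242.45.68.89  path d0:-→d1:-→d2:H1→d3:-→d4:-→d5:-  best=H1
  ? 192.0.38.7  path d0:-→d1:-→d2:H1  best=H1
  del 192.0.0.0/2 (clear depth 2)
  + 157.43.56.0/24 (H2) depth=24
  + 250.238.36.244/31 (H3) depth=31
  + 244.145.136.144/32 (H0) depth=32
  + 248.0.0.0/6 (H1) depth=6
  ? 250.238.36.240  path d0:-→d1:-→d2:-→d3:-→d4:-→d5:-→d6:H1→d7:-→d8:-→d9:-→d10:-→d11:-→d12:-→d13:-→d14:-→d15:-→d16:-→d17:-→d18:-→d19:-→d20:-→d21:-→d22:-→d23:-→d24:-→d25:-→d26:-→d27:-→d28:H3→d29:-  best=H3
  + 157.43.56.174/31 (H2) depth=31
  ? 244.0.1.60  path d0:-→d1:-→d2:-→d3:-→d4:-→d5:-→d6:-→d7:-→d8:H3  best=H3
  + 244.145.136.144/28 (H1) depth=28
  ? 250.238.36.251  path d0:-→d1:-→d2:-→d3:-→d4:-→d5:-→d6:H1→d7:-→d8:-→d9:-→d10:-→d11:-→d12:-→d13:-→d14:-→d15:-→d16:-→d17:-→d18:-→d19:-→d20:-→d21:-→d22:-→d23:-→d24:-→d25:-→d26:-→d27:-→d28:H3  best=H3
  del 244.0.0.0/8 (clear depth 8)
  + 244.145.136.0/24 (H3) depth=24
  ? 250.238.36.244  path d0:-→d1:-→d2:-→d3:-→d4:-→d5:-→d6:H1→d7:-→d8:-→d9:-→d10:-→d11:-→d12:-→d13:-→d14:-→d15:-→d16:-→d17:-→d18:-→d19:-→d20:-→d21:-→d22:-→d23:-→d24:-→d25:-→d26:-→d27:-→d28:H3→d29:-→d30:-→d31:H3  best=H3
  + 250.238.36.0/24 (H0) depth=24
  ? 244.145.136.144  path d0:-→d1:-→d2:-→d3:-→d4:-→d5:-→d6:-→d7:-→d8:-→d9:-→d10:-→d11:-→d12:-→d13:-→d14:-→d15:-→d16:-→d17:-→d18:-→d19:-→d20:-→d21:-→d22:-→d23:-→d24:H3→d25:-→d26:-→d27:-→d28:H1→d29:-→d30:-→d31:-→d32:H0  best=H0
  + 157.32.0.0/12 (H2) depth=12
  ? 157.43.56.175  path d0:-→d1:-→d2:-→d3:-→d4:-→d5:-→d6:-→d7:-→d8:-→d9:-→d10:-→d11:-→d12:H2→d13:-→d14:-→d15:-→d16:-→d17:-→d18:-→d19:-→d20:-→d21:-→d22:-→d23:-→d24:H2→d25:-→d26:-→d27:-→d28:-→d29:-→d30:-→d31:H2  best=H2

== LOOKUPS ==
["H3","no-route","no-route","no-route","H3","H2","H1","H1","H3","H3","H3","H3","H0","H2"]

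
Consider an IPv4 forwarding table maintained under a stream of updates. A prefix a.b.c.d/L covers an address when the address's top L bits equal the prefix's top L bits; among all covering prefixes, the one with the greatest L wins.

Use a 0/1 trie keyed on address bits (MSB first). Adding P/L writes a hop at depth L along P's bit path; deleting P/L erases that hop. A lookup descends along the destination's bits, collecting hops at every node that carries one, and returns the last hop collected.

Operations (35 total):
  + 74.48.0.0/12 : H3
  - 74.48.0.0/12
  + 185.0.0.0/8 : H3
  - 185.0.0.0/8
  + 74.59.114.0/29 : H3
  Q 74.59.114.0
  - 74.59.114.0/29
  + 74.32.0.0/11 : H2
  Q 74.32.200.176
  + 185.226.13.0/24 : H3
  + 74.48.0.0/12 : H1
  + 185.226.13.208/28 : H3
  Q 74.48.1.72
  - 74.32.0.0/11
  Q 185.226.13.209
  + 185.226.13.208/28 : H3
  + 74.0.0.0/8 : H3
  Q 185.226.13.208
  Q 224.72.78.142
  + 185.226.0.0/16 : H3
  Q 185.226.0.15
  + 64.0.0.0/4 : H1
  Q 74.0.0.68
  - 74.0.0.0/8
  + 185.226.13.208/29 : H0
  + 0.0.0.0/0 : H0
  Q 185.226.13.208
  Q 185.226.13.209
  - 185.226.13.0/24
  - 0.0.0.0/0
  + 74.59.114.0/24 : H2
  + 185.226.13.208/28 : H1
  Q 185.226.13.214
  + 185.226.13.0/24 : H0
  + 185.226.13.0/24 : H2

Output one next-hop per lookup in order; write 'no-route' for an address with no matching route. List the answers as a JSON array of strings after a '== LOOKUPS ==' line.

Apply in order:
  + 74.48.0.0/12 (H3) depth=12
  - 74.48.0.0/12 clear@12
  + 185.0.0.0/8 (H3) depth=8
  - 185.0.0.0/8 clear@8
  + 74.59.114.0/29 (H3) depth=29
  Q 74.59.114.0: descend 01001010001110110111001000000 ; hops seen [H3] ; pick H3
  - 74.59.114.0/29 clear@29
  + 74.32.0.0/11 (H2) depth=11
  Q 74.32.200.176: descend 01001010001 ; hops seen [H2] ; pick H2
  + 185.226.13.0/24 (H3) depth=24
  + 74.48.0.0/12 (H1) depth=12
  + 185.226.13.208/28 (H3) depth=28
  Q 74.48.1.72: descend 010010100011 ; hops seen [H2,H1] ; pick H1
  - 74.32.0.0/11 clear@11
  Q 185.226.13.209: descend 1011100111100010000011011101 ; hops seen [H3,H3] ; pick H3
  + 185.226.13.208/28 (H3) depth=28
  + 74.0.0.0/8 (H3) depth=8
  Q 185.226.13.208: descend 1011100111100010000011011101 ; hops seen [H3,H3] ; pick H3
  Q 224.72.78.142: descend 1 ; hops seen [∅] ; pick no-route
  + 185.226.0.0/16 (H3) depth=16
  Q 185.226.0.15: descend 10111001111000100000 ; hops seen [H3] ; pick H3
  + 64.0.0.0/4 (H1) depth=4
  Q 74.0.0.68: descend 0100101000 ; hops seen [H1,H3] ; pick H3
  - 74.0.0.0/8 clear@8
  + 185.226.13.208/29 (H0) depth=29
  + 0.0.0.0/0 (H0) depth=0
  Q 185.226.13.208: descend 10111001111000100000110111010 ; hops seen [H0,H3,H3,H3,H0] ; pick H0
  Q 185.226.13.209: descend 10111001111000100000110111010 ; hops seen [H0,H3,H3,H3,H0] ; pick H0
  - 185.226.13.0/24 clear@24
  - 0.0.0.0/0 clear@0
  + 74.59.114.0/24 (H2) depth=24
  + 185.226.13.208/28 (H1) depth=28
  Q 185.226.13.214: descend 10111001111000100000110111010 ; hops seen [H3,H1,H0] ; pick H0
  + 185.226.13.0/24 (H0) depth=24
  + 185.226.13.0/24 (H2) depth=24

== LOOKUPS ==
["H3","H2","H1","H3","H3","no-route","H3","H3","H0","H0","H0"]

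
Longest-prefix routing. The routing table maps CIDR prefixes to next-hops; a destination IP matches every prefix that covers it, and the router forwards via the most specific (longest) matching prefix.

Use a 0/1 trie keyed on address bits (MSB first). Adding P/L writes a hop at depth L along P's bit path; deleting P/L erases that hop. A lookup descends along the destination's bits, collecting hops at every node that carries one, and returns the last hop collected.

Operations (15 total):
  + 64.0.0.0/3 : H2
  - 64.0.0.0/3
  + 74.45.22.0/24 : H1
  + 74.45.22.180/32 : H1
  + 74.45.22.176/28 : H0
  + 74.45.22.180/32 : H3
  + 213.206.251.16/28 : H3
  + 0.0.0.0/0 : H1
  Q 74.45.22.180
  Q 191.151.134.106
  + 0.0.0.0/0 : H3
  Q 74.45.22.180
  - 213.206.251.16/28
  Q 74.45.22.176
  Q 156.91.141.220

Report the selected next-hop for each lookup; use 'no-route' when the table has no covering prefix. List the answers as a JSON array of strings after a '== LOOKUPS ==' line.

Apply in order:
  add 64.0.0.0/3 -> H2 at depth 3
  - 64.0.0.0/3 clear@3
  add 74.45.22.0/24 -> H1 at depth 24
  add 74.45.22.180/32 -> H1 at depth 32
  add 74.45.22.176/28 -> H0 at depth 28
  add 74.45.22.180/32 -> H3 at depth 32
  add 213.206.251.16/28 -> H3 at depth 28
  add 0.0.0.0/0 -> H1 at depth 0
  lookup 74.45.22.180: bits 01001010001011010001011010110100 walk d0:H1→d1:-→d2:-→d3:-→d4:-→d5:-→d6:-→d7:-→d8:-→d9:-→d10:-→d11:-→d12:-→d13:-→d14:-→d15:-→d16:-→d17:-→d18:-→d19:-→d20:-→d21:-→d22:-→d23:-→d24:H1→d25:-→d26:-→d27:-→d28:H0→d29:-→d30:-→d31:-→d32:H3 -> H3
  lookup 191.151.134.106: bits 1 walk d0:H1→d1:- -> H1
  add 0.0.0.0/0 -> H3 at depth 0
  lookup 74.45.22.180: bits 01001010001011010001011010110100 walk d0:H3→d1:-→d2:-→d3:-→d4:-→d5:-→d6:-→d7:-→d8:-→d9:-→d10:-→d11:-→d12:-→d13:-→d14:-→d15:-→d16:-→d17:-→d18:-→d19:-→d20:-→d21:-→d22:-→d23:-→d24:H1→d25:-→d26:-→d27:-→d28:H0→d29:-→d30:-→d31:-→d32:H3 -> H3
  - 213.206.251.16/28 clear@28
  lookup 74.45.22.176: bits 01001010001011010001011010110 walk d0:H3→d1:-→d2:-→d3:-→d4:-→d5:-→d6:-→d7:-→d8:-→d9:-→d10:-→d11:-→d12:-→d13:-→d14:-→d15:-→d16:-→d17:-→d18:-→d19:-→d20:-→d21:-→d22:-→d23:-→d24:H1→d25:-→d26:-→d27:-→d28:H0→d29:- -> H0
  lookup 156.91.141.220: bits 1 walk d0:H3→d1:- -> H3

== LOOKUPS ==
["H3","H1","H3","H0","H3"]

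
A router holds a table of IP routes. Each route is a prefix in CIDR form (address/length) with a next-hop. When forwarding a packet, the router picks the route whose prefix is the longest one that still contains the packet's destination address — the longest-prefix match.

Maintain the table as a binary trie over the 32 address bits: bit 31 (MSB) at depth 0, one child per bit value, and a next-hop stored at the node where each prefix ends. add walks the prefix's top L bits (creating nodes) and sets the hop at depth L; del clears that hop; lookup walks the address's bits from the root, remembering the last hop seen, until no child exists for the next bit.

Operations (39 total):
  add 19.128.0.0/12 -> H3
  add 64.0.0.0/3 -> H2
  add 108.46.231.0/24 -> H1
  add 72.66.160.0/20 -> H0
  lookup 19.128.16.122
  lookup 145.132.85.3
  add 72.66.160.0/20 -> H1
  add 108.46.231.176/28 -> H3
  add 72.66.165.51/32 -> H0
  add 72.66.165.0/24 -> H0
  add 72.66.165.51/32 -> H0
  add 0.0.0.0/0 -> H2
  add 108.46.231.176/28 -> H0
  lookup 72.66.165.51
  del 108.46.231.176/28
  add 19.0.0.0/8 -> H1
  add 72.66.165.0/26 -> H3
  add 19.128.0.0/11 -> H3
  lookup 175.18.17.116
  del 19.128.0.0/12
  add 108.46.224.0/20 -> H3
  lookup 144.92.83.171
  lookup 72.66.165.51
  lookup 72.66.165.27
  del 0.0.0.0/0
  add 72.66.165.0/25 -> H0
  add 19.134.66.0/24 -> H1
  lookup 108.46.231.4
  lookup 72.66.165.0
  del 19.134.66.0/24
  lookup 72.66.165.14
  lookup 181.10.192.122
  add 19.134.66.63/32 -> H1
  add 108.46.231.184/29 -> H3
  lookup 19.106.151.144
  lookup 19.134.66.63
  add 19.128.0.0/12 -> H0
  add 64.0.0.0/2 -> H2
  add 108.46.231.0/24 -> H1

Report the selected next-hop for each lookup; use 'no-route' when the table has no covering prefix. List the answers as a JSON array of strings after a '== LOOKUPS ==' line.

Apply in order:
  + 19.128.0.0/12 (H3) depth=12
  + 64.0.0.0/3 (H2) depth=3
  + 108.46.231.0/24 (H1) depth=24
  + 72.66.160.0/20 (H0) depth=20
  lookup 19.128.16.122: bits 000100111000 walk d0:-→d1:-→d2:-→d3:-→d4:-→d5:-→d6:-→d7:-→d8:-→d9:-→d10:-→d11:-→d12:H3 -> H3
  lookup 145.132.85.3: bits ε walk d0:- -> no-route
  + 72.66.160.0/20 (H1) depth=20
  + 108.46.231.176/28 (H3) depth=28
  + 72.66.165.51/32 (H0) depth=32
  + 72.66.165.0/24 (H0) depth=24
  + 72.66.165.51/32 (H0) depth=32
  + 0.0.0.0/0 (H2) depth=0
  + 108.46.231.176/28 (H0) depth=28
  lookup 72.66.165.51: bits 01001000010000101010010100110011 walk d0:H2→d1:-→d2:-→d3:H2→d4:-→d5:-→d6:-→d7:-→d8:-→d9:-→d10:-→d11:-→d12:-→d13:-→d14:-→d15:-→d16:-→d17:-→d18:-→d19:-→d20:H1→d21:-→d22:-→d23:-→d24:H0→d25:-→d26:-→d27:-→d28:-→d29:-→d30:-→d31:-→d32:H0 -> H0
  del 108.46.231.176/28 (clear depth 28)
  + 19.0.0.0/8 (H1) depth=8
  + 72.66.165.0/26 (H3) depth=26
  + 19.128.0.0/11 (H3) depth=11
  lookup 175.18.17.116: bits ε walk d0:H2 -> H2
  del 19.128.0.0/12 (clear depth 12)
  + 108.46.224.0/20 (H3) depth=20
  lookup 144.92.83.171: bits ε walk d0:H2 -> H2
  lookup 72.66.165.51: bits 01001000010000101010010100110011 walk d0:H2→d1:-→d2:-→d3:H2→d4:-→d5:-→d6:-→d7:-→d8:-→d9:-→d10:-→d11:-→d12:-→d13:-→d14:-→d15:-→d16:-→d17:-→d18:-→d19:-→d20:H1→d21:-→d22:-→d23:-→d24:H0→d25:-→d26:H3→d27:-→d28:-→d29:-→d30:-→d31:-→d32:H0 -> H0
  lookup 72.66.165.27: bits 01001000010000101010010100 walk d0:H2→d1:-→d2:-→d3:H2→d4:-→d5:-→d6:-→d7:-→d8:-→d9:-→d10:-→d11:-→d12:-→d13:-→d14:-→d15:-→d16:-→d17:-→d18:-→d19:-→d20:H1→d21:-→d22:-→d23:-→d24:H0→d25:-→d26:H3 -> H3
  del 0.0.0.0/0 (clear depth 0)
  + 72.66.165.0/25 (H0) depth=25
  + 19.134.66.0/24 (H1) depth=24
  lookup 108.46.231.4: bits 011011000010111011100111 walk d0:-→d1:-→d2:-→d3:-→d4:-→d5:-→d6:-→d7:-→d8:-→d9:-→d10:-→d11:-→d12:-→d13:-→d14:-→d15:-→d16:-→d17:-→d18:-→d19:-→d20:H3→d21:-→d22:-→d23:-→d24:H1 -> H1
  lookup 72.66.165.0: bits 01001000010000101010010100 walk d0:-→d1:-→d2:-→d3:H2→d4:-→d5:-→d6:-→d7:-→d8:-→d9:-→d10:-→d11:-→d12:-→d13:-→d14:-→d15:-→d16:-→d17:-→d18:-→d19:-→d20:H1→d21:-→d22:-→d23:-→d24:H0→d25:H0→d26:H3 -> H3
  del 19.134.66.0/24 (clear depth 24)
  lookup 72.66.165.14: bits 01001000010000101010010100 walk d0:-→d1:-→d2:-→d3:H2→d4:-→d5:-→d6:-→d7:-→d8:-→d9:-→d10:-→d11:-→d12:-→d13:-→d14:-→d15:-→d16:-→d17:-→d18:-→d19:-→d20:H1→d21:-→d22:-→d23:-→d24:H0→d25:H0→d26:H3 -> H3
  lookup 181.10.192.122: bits ε walk d0:- -> no-route
  + 19.134.66.63/32 (H1) depth=32
  + 108.46.231.184/29 (H3) depth=29
  lookup 19.106.151.144: bits 00010011 walk d0:-→d1:-→d2:-→d3:-→d4:-→d5:-→d6:-→d7:-→d8:H1 -> H1
  lookup 19.134.66.63: bits 00010011100001100100001000111111 walk d0:-→d1:-→d2:-→d3:-→d4:-→d5:-→d6:-→d7:-→d8:H1→d9:-→d10:-→d11:H3→d12:-→d13:-→d14:-→d15:-→d16:-→d17:-→d18:-→d19:-→d20:-→d21:-→d22:-→d23:-→d24:-→d25:-→d26:-→d27:-→d28:-→d29:-→d30:-→d31:-→d32:H1 -> H1
  + 19.128.0.0/12 (H0) depth=12
  + 64.0.0.0/2 (H2) depth=2
  + 108.46.231.0/24 (H1) depth=24

== LOOKUPS ==
["H3","no-route","H0","H2","H2","H0","H3","H1","H3","H3","no-route","H1","H1"]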